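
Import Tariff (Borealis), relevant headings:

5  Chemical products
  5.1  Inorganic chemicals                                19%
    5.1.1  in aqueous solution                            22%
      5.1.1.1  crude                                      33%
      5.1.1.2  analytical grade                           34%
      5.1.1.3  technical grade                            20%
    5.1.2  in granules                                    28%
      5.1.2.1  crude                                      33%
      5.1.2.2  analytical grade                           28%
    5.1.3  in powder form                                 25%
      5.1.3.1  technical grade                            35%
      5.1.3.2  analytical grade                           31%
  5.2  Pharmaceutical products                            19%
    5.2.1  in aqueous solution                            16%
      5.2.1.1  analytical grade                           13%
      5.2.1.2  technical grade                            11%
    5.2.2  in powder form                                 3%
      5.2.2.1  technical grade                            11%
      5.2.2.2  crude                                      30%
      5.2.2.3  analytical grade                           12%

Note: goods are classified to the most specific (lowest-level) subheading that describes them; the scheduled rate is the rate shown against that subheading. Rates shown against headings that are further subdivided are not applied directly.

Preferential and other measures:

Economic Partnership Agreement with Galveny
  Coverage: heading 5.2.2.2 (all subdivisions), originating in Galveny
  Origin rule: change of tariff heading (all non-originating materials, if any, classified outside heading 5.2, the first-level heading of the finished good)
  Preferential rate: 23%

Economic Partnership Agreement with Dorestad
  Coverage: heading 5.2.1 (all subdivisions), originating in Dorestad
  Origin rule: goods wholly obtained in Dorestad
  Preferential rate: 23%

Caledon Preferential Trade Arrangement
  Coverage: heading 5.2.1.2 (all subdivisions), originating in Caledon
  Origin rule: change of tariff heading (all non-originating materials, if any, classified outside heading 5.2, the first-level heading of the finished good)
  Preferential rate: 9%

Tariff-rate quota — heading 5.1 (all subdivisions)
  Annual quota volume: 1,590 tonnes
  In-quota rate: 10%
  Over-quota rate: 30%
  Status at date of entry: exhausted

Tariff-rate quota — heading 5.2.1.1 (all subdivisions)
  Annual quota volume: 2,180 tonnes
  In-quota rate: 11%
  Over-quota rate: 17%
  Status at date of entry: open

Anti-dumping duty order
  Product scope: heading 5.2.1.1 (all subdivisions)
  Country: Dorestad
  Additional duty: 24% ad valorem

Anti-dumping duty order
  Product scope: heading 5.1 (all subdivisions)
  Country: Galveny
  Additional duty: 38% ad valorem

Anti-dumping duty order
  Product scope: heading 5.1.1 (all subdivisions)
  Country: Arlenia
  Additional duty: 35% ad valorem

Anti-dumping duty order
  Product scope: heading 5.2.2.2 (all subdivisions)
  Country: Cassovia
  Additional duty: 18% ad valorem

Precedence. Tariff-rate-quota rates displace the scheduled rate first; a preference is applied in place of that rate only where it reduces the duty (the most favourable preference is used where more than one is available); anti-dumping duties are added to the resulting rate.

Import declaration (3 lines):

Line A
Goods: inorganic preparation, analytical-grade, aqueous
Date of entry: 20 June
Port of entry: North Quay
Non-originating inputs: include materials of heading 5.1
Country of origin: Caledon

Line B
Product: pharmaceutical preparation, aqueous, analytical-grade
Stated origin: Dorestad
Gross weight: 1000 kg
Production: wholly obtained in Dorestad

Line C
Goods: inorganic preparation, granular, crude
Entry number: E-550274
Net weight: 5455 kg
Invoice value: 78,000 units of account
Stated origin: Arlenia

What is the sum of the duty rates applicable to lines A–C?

95%

Line A: inorganic → 5.1; aqueous → 5.1.1; analytical-grade → 5.1.1.2. Scheduled 34%. quota on 5.1 exhausted → over-quota 30%; Caledon agreement on 5.2.1.2: 5.1.1.2 not covered. → 30%.
Line B: pharmaceutical → 5.2; aqueous → 5.2.1; analytical-grade → 5.2.1.1. Scheduled 13%. quota on 5.2.1.1 open → in-quota 11%; Dorestad agreement on 5.2.1: wholly obtained → 23% available; preference 23% not lower than 11% → no reduction; anti-dumping (Dorestad, 5.2.1.1): +24%; total 11% + 24% = 35%. → 35%.
Line C: inorganic → 5.1; granular → 5.1.2; crude → 5.1.2.1. Scheduled 33%. quota on 5.1 exhausted → over-quota 30%. → 30%.
Sum: 30% + 35% + 30% = 95%.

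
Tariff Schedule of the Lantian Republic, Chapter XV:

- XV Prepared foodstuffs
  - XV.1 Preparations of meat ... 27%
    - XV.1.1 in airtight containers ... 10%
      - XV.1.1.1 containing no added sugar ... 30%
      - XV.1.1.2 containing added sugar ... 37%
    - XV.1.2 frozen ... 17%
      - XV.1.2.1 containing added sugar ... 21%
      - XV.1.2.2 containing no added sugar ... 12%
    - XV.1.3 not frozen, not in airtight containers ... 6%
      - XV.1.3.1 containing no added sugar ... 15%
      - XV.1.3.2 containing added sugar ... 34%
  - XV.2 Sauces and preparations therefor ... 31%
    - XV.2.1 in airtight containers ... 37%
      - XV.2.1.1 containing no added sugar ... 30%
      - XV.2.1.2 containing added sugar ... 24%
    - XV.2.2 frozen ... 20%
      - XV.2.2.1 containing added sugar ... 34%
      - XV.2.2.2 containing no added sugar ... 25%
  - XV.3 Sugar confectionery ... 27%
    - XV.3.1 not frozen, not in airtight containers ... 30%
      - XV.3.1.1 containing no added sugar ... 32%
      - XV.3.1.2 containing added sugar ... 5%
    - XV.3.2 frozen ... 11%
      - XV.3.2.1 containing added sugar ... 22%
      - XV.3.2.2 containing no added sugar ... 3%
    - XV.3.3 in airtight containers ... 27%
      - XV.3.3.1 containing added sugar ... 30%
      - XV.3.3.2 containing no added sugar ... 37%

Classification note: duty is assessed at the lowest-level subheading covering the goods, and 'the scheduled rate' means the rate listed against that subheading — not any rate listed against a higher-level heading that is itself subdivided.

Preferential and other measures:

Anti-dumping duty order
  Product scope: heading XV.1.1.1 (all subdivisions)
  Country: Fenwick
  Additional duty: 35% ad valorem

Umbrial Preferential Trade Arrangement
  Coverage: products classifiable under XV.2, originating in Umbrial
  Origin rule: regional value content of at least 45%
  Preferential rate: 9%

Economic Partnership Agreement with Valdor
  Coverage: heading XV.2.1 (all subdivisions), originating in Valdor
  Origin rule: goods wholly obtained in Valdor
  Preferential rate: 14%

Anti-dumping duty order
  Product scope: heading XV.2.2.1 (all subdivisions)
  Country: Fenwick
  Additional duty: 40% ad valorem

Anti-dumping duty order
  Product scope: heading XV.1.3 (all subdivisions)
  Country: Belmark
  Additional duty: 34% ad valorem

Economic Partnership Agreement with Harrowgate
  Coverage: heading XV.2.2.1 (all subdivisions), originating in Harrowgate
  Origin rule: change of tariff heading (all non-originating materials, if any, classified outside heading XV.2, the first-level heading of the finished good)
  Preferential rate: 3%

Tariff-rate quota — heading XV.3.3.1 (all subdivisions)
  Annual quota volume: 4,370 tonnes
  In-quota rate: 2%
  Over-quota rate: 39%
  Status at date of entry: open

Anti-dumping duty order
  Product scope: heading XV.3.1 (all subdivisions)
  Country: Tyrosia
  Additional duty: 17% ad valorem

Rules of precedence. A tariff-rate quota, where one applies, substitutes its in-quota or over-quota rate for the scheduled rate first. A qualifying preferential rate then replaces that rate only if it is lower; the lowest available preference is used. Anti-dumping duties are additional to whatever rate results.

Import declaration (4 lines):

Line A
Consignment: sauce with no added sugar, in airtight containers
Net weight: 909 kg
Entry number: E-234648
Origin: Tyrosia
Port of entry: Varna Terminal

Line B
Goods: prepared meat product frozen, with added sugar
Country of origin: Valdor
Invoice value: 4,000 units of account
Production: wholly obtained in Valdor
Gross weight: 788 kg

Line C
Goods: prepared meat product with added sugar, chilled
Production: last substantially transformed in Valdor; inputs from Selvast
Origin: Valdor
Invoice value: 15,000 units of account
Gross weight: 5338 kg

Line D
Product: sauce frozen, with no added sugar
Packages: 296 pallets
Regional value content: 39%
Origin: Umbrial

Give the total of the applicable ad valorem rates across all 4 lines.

Line A: sauce → XV.2; in airtight containers → XV.2.1; with no added sugar → XV.2.1.1. Scheduled 30%. No special measure applies. → 30%.
Line B: prepared meat product → XV.1; frozen → XV.1.2; with added sugar → XV.1.2.1. Scheduled 21%. Valdor agreement on XV.2.1: XV.1.2.1 not covered. → 21%.
Line C: prepared meat product → XV.1; chilled → XV.1.3; with added sugar → XV.1.3.2. Scheduled 34%. Valdor agreement on XV.2.1: XV.1.3.2 not covered. → 34%.
Line D: sauce → XV.2; frozen → XV.2.2; with no added sugar → XV.2.2.2. Scheduled 25%. Umbrial agreement on XV.2: RVC < 45%. → 25%.
Sum: 30% + 21% + 34% + 25% = 110%.

110%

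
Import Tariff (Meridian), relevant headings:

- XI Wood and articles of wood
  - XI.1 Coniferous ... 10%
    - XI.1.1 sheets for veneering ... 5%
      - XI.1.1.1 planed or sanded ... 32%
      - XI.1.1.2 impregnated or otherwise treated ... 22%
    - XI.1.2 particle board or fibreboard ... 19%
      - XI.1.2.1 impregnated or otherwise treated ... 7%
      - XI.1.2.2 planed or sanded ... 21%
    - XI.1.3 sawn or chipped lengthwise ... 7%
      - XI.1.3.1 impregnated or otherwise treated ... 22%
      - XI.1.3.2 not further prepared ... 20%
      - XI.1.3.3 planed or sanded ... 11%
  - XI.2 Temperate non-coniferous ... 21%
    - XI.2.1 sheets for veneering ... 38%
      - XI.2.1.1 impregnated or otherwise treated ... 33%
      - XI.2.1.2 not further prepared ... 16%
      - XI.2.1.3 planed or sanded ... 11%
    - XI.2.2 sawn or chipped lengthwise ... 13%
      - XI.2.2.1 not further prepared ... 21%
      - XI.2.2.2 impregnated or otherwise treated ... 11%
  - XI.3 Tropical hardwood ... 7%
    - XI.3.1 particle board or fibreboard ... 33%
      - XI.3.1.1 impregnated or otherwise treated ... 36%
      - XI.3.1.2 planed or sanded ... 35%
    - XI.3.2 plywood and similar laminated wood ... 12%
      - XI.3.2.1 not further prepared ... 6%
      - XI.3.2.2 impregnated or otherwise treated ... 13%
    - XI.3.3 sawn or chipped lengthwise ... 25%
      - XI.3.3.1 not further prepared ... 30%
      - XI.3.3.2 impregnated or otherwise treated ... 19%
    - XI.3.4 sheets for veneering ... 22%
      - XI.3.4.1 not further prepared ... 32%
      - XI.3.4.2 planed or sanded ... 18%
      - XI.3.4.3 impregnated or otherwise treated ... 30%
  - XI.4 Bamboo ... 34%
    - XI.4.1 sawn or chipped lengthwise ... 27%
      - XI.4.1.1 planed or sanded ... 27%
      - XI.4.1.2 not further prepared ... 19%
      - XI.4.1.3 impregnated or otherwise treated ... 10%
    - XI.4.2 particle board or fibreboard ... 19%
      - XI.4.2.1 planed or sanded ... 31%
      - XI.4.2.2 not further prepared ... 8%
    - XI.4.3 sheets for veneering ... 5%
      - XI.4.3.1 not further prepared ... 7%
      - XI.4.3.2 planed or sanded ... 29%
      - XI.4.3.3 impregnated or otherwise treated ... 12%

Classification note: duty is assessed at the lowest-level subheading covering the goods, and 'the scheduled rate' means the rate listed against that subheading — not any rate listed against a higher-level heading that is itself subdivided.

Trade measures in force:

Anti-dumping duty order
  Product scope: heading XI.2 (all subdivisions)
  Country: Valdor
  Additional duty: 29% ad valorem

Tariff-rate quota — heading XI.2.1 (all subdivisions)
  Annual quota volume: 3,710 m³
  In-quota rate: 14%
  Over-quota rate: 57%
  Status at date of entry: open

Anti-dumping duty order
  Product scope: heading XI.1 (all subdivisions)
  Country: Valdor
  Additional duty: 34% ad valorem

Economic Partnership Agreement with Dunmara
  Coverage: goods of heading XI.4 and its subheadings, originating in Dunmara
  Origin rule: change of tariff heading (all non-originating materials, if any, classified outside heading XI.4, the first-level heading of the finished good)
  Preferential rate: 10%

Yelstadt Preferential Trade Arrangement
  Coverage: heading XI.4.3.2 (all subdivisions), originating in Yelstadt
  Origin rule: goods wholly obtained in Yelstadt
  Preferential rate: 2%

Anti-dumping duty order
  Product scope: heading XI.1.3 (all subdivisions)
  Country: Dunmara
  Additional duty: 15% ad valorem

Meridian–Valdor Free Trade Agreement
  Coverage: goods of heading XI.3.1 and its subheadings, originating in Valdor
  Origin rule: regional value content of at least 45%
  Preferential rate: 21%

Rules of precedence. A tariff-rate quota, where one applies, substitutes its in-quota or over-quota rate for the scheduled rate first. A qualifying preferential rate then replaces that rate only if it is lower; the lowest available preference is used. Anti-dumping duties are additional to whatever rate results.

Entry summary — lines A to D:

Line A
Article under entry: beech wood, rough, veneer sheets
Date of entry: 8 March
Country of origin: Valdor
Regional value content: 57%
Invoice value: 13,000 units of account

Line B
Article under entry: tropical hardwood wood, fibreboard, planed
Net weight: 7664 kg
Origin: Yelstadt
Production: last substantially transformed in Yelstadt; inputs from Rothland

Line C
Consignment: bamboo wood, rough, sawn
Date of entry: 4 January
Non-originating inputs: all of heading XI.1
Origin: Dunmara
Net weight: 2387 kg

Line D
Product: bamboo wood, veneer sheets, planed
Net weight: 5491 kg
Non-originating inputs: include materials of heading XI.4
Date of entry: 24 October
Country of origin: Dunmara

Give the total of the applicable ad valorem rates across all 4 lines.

Line A: beech → XI.2; veneer sheets → XI.2.1; rough → XI.2.1.2. Scheduled 16%. quota on XI.2.1 open → in-quota 14%; Valdor agreement on XI.3.1: XI.2.1.2 not covered; anti-dumping (Valdor, XI.2): +29%; total 14% + 29% = 43%. → 43%.
Line B: tropical hardwood → XI.3; fibreboard → XI.3.1; planed → XI.3.1.2. Scheduled 35%. Yelstadt agreement on XI.4.3.2: XI.3.1.2 not covered. → 35%.
Line C: bamboo → XI.4; sawn → XI.4.1; rough → XI.4.1.2. Scheduled 19%. Dunmara agreement on XI.4: CTH met → 10% available; preferential 10%. → 10%.
Line D: bamboo → XI.4; veneer sheets → XI.4.3; planed → XI.4.3.2. Scheduled 29%. Dunmara agreement on XI.4: CTH not met. → 29%.
Sum: 43% + 35% + 10% + 29% = 117%.

117%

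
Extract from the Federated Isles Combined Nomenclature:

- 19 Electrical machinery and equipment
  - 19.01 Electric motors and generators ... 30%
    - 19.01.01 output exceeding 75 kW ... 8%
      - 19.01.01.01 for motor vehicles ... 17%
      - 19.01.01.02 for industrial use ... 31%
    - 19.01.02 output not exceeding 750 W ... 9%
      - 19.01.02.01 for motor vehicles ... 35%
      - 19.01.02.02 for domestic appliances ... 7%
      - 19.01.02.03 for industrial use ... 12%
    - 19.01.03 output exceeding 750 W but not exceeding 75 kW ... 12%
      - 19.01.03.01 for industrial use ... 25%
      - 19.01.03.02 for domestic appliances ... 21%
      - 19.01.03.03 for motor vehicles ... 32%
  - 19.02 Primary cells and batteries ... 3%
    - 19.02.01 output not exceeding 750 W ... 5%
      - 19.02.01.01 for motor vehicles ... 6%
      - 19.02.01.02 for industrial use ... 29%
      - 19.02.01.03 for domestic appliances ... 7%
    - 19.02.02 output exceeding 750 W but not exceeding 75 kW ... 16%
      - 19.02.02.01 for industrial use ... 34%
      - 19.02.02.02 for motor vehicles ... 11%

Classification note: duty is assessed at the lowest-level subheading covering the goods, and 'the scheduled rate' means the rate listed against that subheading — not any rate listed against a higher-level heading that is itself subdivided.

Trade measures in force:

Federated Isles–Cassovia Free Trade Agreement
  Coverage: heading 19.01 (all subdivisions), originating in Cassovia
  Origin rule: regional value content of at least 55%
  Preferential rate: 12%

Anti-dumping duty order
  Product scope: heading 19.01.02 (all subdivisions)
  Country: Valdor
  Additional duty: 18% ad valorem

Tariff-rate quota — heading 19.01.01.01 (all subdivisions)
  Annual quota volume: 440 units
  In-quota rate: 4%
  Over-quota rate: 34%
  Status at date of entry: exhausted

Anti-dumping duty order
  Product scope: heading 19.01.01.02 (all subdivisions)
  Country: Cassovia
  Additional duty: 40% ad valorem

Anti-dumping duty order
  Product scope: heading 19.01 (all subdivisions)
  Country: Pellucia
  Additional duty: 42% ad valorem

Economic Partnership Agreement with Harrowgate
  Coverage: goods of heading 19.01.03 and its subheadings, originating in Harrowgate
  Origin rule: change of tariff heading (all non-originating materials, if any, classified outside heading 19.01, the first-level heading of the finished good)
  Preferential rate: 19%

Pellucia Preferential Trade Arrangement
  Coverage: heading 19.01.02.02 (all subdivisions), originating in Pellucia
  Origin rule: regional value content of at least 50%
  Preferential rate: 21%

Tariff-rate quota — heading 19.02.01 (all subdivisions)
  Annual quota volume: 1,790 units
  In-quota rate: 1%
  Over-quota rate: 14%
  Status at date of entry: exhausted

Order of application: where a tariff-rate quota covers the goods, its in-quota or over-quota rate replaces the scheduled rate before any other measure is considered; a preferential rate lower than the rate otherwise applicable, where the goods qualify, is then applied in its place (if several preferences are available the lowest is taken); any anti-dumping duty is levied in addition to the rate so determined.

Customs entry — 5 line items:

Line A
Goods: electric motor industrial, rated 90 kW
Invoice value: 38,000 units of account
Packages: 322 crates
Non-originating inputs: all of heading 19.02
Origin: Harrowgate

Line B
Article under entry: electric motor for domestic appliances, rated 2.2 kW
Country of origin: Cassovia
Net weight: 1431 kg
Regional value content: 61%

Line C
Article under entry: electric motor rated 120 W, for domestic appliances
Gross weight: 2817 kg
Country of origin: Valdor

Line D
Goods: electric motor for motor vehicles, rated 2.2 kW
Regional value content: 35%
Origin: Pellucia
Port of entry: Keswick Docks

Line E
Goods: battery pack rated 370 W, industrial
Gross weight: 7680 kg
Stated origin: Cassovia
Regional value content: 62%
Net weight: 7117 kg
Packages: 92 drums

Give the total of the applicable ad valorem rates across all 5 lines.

Line A: electric motor → 19.01; rated 90 kW → 19.01.01; industrial → 19.01.01.02. Scheduled 31%. Harrowgate agreement on 19.01.03: 19.01.01.02 not covered. → 31%.
Line B: electric motor → 19.01; rated 2.2 kW → 19.01.03; for domestic appliances → 19.01.03.02. Scheduled 21%. Cassovia agreement on 19.01: RVC ≥ 55% → 12% available; preferential 12%. → 12%.
Line C: electric motor → 19.01; rated 120 W → 19.01.02; for domestic appliances → 19.01.02.02. Scheduled 7%. anti-dumping (Valdor, 19.01.02): +18%; total 7% + 18% = 25%. → 25%.
Line D: electric motor → 19.01; rated 2.2 kW → 19.01.03; for motor vehicles → 19.01.03.03. Scheduled 32%. Pellucia agreement on 19.01.02.02: 19.01.03.03 not covered; anti-dumping (Pellucia, 19.01): +42%; total 32% + 42% = 74%. → 74%.
Line E: battery pack → 19.02; rated 370 W → 19.02.01; industrial → 19.02.01.02. Scheduled 29%. quota on 19.02.01 exhausted → over-quota 14%; Cassovia agreement on 19.01: 19.02.01.02 not covered. → 14%.
Sum: 31% + 12% + 25% + 74% + 14% = 156%.

156%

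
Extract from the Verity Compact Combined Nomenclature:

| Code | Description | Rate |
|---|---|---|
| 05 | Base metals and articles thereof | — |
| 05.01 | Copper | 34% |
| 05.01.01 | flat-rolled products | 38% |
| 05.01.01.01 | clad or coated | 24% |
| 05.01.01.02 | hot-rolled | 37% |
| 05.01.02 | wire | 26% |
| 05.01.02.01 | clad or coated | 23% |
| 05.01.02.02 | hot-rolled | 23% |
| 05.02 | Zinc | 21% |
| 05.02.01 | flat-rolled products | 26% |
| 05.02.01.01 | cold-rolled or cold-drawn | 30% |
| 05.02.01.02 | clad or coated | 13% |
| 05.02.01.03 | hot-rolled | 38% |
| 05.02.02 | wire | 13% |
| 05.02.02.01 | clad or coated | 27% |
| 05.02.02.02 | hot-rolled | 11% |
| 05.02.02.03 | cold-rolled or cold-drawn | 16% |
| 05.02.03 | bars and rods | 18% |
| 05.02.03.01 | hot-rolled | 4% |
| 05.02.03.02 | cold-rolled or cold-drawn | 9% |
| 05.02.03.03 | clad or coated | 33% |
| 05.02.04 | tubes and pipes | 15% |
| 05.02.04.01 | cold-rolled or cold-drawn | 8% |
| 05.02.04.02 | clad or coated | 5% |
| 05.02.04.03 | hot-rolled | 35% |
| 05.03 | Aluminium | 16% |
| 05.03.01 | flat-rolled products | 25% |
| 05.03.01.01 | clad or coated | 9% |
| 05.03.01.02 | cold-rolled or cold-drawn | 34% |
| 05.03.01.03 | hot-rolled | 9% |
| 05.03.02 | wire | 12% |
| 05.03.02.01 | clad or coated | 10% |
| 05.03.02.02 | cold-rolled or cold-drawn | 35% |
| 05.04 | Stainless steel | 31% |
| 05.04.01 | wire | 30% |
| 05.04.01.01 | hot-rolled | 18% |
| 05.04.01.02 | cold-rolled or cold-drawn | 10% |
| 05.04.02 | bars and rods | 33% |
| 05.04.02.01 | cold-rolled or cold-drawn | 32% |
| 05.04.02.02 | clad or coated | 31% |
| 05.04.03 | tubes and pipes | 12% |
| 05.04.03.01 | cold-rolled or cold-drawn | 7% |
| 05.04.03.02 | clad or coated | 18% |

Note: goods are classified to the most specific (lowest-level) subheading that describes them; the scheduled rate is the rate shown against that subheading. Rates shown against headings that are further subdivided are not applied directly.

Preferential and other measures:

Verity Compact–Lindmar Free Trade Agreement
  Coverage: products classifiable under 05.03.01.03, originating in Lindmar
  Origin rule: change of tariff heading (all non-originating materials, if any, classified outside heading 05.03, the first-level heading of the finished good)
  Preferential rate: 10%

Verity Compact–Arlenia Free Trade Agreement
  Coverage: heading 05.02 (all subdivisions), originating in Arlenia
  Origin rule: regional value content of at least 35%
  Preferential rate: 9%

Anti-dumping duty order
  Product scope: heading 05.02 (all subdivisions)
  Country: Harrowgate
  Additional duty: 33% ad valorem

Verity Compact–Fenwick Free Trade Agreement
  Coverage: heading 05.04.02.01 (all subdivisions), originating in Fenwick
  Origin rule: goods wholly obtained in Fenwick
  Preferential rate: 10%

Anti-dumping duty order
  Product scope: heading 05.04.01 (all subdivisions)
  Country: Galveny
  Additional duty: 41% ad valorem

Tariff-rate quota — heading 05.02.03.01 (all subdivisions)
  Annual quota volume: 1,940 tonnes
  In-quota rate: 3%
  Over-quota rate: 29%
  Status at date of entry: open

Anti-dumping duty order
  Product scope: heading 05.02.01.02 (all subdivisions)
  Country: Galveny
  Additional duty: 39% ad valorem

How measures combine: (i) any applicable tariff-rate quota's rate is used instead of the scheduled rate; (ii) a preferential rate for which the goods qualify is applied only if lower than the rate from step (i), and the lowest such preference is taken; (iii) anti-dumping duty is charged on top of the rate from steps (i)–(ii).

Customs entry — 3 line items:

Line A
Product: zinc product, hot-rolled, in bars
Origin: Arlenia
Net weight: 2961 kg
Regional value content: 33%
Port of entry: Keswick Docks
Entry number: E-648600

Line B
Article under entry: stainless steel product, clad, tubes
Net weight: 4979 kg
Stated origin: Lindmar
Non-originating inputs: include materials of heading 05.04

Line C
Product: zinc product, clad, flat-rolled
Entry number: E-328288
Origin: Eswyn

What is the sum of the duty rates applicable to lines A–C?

34%

Line A: zinc → 05.02; in bars → 05.02.03; hot-rolled → 05.02.03.01. Scheduled 4%. quota on 05.02.03.01 open → in-quota 3%; Arlenia agreement on 05.02: RVC < 35%. → 3%.
Line B: stainless steel → 05.04; tubes → 05.04.03; clad → 05.04.03.02. Scheduled 18%. Lindmar agreement on 05.03.01.03: 05.04.03.02 not covered. → 18%.
Line C: zinc → 05.02; flat-rolled → 05.02.01; clad → 05.02.01.02. Scheduled 13%. No special measure applies. → 13%.
Sum: 3% + 18% + 13% = 34%.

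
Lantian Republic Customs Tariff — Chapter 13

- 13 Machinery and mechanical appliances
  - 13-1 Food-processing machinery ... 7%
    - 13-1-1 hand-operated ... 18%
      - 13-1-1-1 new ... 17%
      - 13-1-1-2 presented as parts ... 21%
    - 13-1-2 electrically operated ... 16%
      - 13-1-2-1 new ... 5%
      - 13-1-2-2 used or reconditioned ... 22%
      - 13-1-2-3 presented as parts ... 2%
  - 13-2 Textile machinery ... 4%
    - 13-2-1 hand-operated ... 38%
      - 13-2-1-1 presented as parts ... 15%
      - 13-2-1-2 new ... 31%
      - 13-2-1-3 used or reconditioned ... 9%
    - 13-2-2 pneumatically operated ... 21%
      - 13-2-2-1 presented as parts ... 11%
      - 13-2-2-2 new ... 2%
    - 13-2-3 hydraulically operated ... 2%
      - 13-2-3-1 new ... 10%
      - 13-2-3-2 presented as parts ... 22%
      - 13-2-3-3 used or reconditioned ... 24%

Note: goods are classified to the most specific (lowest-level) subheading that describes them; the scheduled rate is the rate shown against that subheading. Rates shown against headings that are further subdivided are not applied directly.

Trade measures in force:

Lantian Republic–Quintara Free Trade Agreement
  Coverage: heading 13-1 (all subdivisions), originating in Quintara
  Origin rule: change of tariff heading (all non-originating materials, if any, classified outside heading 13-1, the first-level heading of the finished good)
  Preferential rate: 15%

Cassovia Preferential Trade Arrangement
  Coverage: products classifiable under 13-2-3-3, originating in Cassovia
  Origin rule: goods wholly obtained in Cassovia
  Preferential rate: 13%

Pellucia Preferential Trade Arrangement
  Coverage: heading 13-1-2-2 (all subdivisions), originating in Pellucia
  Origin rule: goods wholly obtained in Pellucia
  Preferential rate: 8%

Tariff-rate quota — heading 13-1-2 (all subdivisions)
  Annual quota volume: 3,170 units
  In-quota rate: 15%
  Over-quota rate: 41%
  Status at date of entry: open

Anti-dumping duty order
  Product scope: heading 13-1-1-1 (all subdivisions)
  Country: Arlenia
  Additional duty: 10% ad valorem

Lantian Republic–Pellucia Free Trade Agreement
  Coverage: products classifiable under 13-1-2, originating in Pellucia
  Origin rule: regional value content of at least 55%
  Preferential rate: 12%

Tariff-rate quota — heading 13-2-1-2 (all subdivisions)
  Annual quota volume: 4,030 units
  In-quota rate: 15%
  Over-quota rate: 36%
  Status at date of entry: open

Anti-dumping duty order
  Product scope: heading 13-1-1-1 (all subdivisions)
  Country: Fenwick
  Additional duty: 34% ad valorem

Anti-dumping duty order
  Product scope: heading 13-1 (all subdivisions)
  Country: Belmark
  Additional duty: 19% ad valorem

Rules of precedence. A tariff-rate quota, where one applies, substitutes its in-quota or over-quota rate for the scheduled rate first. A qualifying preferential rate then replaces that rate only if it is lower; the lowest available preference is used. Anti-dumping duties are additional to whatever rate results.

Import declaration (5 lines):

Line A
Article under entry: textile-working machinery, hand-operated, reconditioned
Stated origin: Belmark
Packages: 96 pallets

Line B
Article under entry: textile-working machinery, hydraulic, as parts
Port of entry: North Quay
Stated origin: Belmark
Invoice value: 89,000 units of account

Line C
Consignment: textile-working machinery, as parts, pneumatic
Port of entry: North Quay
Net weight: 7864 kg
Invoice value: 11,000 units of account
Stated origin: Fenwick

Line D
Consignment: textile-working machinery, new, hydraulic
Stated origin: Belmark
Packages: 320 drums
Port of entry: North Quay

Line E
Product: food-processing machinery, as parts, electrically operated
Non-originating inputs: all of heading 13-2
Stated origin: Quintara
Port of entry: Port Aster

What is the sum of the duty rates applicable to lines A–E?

67%

Line A: textile-working → 13-2; hand-operated → 13-2-1; reconditioned → 13-2-1-3. Scheduled 9%. No special measure applies. → 9%.
Line B: textile-working → 13-2; hydraulic → 13-2-3; as parts → 13-2-3-2. Scheduled 22%. No special measure applies. → 22%.
Line C: textile-working → 13-2; pneumatic → 13-2-2; as parts → 13-2-2-1. Scheduled 11%. No special measure applies. → 11%.
Line D: textile-working → 13-2; hydraulic → 13-2-3; new → 13-2-3-1. Scheduled 10%. No special measure applies. → 10%.
Line E: food-processing → 13-1; electrically operated → 13-1-2; as parts → 13-1-2-3. Scheduled 2%. quota on 13-1-2 open → in-quota 15%; Quintara agreement on 13-1: CTH met → 15% available; preference 15% not lower than 15% → no reduction. → 15%.
Sum: 9% + 22% + 11% + 10% + 15% = 67%.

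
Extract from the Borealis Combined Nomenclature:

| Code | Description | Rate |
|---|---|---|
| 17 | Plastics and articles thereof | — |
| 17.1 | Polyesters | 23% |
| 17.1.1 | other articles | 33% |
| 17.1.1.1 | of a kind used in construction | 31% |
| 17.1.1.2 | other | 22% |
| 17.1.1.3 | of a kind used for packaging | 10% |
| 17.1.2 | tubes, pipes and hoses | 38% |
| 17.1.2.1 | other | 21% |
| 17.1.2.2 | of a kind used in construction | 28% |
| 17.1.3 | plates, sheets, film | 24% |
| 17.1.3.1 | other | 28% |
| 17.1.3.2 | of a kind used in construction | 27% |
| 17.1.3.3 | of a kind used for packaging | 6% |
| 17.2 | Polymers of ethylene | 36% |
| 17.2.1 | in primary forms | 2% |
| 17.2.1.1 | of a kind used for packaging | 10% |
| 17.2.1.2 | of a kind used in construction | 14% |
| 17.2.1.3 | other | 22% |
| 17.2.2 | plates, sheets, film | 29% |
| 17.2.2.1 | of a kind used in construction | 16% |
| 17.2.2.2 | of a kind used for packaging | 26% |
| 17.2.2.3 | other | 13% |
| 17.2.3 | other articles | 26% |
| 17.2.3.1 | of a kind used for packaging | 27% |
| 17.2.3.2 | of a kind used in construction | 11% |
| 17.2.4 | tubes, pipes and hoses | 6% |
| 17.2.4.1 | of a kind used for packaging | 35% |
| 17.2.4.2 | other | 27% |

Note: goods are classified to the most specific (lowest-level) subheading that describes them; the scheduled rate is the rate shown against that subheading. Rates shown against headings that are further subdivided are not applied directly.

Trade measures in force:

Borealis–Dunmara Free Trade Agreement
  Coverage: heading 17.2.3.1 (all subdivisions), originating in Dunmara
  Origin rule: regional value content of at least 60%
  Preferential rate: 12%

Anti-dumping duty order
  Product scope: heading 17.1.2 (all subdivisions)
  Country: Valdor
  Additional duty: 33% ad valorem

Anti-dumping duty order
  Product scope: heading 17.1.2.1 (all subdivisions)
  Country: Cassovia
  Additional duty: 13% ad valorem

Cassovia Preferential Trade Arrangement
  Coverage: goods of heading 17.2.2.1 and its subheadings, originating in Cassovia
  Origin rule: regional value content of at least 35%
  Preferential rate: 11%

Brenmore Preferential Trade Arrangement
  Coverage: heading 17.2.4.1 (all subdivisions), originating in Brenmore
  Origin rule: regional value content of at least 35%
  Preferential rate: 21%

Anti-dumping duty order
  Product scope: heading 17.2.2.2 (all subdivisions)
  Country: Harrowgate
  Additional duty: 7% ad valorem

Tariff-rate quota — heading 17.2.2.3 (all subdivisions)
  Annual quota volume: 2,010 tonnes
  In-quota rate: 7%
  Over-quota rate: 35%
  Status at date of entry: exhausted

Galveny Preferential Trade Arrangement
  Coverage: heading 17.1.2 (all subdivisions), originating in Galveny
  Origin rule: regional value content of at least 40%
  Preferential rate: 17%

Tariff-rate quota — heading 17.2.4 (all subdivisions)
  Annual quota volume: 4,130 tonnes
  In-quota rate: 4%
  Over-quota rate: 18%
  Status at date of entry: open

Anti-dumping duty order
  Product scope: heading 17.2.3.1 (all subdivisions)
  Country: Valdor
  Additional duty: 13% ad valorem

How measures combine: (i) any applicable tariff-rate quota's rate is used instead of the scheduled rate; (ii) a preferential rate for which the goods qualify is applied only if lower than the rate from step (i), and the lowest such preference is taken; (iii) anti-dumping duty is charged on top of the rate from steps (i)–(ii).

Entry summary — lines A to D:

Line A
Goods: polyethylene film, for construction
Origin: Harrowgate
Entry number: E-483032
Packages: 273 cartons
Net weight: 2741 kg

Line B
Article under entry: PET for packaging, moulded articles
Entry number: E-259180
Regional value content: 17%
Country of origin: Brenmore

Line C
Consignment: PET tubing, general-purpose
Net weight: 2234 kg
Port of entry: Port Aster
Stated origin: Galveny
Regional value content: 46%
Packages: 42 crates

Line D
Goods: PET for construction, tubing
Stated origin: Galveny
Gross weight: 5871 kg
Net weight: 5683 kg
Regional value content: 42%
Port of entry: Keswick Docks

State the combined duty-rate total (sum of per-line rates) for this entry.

Line A: polyethylene → 17.2; film → 17.2.2; for construction → 17.2.2.1. Scheduled 16%. No special measure applies. → 16%.
Line B: PET → 17.1; moulded articles → 17.1.1; for packaging → 17.1.1.3. Scheduled 10%. Brenmore agreement on 17.2.4.1: 17.1.1.3 not covered. → 10%.
Line C: PET → 17.1; tubing → 17.1.2; general-purpose → 17.1.2.1. Scheduled 21%. Galveny agreement on 17.1.2: RVC ≥ 40% → 17% available; preferential 17%. → 17%.
Line D: PET → 17.1; tubing → 17.1.2; for construction → 17.1.2.2. Scheduled 28%. Galveny agreement on 17.1.2: RVC ≥ 40% → 17% available; preferential 17%. → 17%.
Sum: 16% + 10% + 17% + 17% = 60%.

60%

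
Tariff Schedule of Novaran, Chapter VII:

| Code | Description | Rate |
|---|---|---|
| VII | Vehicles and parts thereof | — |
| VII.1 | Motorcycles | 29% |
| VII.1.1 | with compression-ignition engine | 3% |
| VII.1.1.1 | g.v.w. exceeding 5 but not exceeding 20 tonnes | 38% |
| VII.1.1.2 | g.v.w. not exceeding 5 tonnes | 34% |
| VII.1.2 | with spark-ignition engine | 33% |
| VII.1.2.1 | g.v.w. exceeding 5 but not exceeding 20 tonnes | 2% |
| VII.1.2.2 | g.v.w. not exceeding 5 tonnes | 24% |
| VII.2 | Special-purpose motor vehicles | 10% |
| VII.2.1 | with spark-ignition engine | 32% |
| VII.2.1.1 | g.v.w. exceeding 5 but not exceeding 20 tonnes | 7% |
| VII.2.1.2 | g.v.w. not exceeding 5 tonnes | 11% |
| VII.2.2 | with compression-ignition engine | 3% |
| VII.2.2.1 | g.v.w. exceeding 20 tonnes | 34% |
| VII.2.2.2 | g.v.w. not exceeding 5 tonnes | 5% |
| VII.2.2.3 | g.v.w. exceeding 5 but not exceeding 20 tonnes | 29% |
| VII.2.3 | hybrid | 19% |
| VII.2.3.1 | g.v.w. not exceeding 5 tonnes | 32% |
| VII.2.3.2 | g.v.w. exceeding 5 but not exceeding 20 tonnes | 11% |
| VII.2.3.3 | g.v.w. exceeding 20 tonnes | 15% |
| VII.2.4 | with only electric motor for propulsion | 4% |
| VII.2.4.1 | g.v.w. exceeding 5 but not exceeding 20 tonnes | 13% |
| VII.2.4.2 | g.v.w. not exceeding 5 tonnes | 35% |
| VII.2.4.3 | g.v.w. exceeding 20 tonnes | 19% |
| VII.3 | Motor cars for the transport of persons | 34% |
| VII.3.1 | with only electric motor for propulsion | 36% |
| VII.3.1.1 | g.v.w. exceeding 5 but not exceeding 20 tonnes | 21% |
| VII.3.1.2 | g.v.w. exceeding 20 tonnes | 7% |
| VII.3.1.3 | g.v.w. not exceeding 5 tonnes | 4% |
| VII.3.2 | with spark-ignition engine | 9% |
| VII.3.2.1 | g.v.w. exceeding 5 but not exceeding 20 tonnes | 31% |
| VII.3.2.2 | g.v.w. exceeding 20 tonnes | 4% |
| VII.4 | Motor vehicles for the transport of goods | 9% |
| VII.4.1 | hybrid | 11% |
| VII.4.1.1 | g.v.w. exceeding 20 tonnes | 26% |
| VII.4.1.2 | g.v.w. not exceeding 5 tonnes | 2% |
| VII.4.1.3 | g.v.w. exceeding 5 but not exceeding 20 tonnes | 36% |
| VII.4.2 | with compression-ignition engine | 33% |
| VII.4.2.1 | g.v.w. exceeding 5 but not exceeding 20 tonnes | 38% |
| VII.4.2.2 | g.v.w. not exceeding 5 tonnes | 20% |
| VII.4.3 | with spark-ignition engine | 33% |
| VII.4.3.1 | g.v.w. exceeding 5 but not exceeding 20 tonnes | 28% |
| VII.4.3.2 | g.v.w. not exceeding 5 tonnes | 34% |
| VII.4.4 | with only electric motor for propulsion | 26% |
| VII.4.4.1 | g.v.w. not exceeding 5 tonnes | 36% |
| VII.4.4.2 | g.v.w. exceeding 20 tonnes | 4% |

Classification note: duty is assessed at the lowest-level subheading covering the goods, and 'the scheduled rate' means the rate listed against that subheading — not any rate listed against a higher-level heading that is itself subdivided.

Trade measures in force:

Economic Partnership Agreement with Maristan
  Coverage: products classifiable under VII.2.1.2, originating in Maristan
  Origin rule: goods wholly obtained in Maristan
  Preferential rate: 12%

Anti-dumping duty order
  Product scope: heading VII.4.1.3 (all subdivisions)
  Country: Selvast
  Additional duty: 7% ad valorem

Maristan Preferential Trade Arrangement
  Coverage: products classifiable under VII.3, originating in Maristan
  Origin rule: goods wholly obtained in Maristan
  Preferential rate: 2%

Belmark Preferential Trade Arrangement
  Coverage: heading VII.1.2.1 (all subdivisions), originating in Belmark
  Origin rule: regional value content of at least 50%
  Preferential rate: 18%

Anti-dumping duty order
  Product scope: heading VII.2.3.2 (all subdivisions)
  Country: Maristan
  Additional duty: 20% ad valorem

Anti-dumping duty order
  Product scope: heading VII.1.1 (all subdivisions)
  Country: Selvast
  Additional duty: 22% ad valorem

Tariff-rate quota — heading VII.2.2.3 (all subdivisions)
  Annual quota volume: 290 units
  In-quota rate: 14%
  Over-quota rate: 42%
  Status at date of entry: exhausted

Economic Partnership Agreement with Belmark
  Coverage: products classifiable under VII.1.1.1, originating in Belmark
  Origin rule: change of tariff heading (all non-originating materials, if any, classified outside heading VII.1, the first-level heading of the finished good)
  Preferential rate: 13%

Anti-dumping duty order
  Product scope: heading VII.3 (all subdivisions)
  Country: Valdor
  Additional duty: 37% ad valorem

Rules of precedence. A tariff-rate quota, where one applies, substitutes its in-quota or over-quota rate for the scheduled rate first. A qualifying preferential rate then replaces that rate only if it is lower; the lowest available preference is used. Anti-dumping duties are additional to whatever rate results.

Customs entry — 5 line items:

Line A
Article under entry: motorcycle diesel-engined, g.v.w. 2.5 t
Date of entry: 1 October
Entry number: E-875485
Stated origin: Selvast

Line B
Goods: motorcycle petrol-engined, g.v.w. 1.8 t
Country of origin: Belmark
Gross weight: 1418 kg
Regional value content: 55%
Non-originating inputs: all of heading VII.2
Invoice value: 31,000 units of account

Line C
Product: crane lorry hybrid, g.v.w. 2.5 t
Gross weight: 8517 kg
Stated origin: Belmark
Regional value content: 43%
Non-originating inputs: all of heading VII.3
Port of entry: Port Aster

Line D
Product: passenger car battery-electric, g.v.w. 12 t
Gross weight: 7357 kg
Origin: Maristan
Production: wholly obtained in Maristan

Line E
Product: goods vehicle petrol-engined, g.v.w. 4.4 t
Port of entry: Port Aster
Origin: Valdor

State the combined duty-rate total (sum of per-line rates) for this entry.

Line A: motorcycle → VII.1; diesel-engined → VII.1.1; g.v.w. 2.5 t → VII.1.1.2. Scheduled 34%. anti-dumping (Selvast, VII.1.1): +22%; total 34% + 22% = 56%. → 56%.
Line B: motorcycle → VII.1; petrol-engined → VII.1.2; g.v.w. 1.8 t → VII.1.2.2. Scheduled 24%. Belmark agreement on VII.1.2.1: VII.1.2.2 not covered; Belmark agreement on VII.1.1.1: VII.1.2.2 not covered. → 24%.
Line C: crane lorry → VII.2; hybrid → VII.2.3; g.v.w. 2.5 t → VII.2.3.1. Scheduled 32%. Belmark agreement on VII.1.2.1: VII.2.3.1 not covered; Belmark agreement on VII.1.1.1: VII.2.3.1 not covered. → 32%.
Line D: passenger car → VII.3; battery-electric → VII.3.1; g.v.w. 12 t → VII.3.1.1. Scheduled 21%. Maristan agreement on VII.2.1.2: VII.3.1.1 not covered; Maristan agreement on VII.3: wholly obtained → 2% available; preferential 2%. → 2%.
Line E: goods vehicle → VII.4; petrol-engined → VII.4.3; g.v.w. 4.4 t → VII.4.3.2. Scheduled 34%. No special measure applies. → 34%.
Sum: 56% + 24% + 32% + 2% + 34% = 148%.

148%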